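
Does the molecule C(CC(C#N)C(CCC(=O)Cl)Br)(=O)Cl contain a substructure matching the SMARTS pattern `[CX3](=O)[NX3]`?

No

The pattern [CX3](=O)[NX3] describes a carbonyl carbon bonded to a trivalent nitrogen — an amide.
The closest candidate here is a nitrile (-C#N), but the nitrile N is NX1 (triple-bonded), not NX3. No other fragment satisfies the full query, so there is no match.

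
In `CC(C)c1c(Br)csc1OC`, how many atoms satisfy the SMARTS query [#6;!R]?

The query [#6;!R] means: carbon not in any ring.
Check the 11 heavy atoms by environment: 1× s (aromatic, in 5-ring) → no; 4× c (aromatic, in 5-ring) → no; 4× C (acyclic) → match; 1× Br (acyclic) → no; 1× O (acyclic) → no.
That gives 4 matching atoms.

4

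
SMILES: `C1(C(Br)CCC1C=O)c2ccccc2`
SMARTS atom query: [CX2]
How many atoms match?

0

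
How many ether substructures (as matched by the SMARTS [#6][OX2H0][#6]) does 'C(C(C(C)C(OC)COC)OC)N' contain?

[#6][OX2H0][#6] is the SMARTS for an ether: an aliphatic oxygen bridging two carbons with no H on the oxygen.
The molecule carries 3 separate instances of a methoxy ether (-OCH3) meeting every constraint; each maps to a distinct set of atoms, giving 3 matches.

3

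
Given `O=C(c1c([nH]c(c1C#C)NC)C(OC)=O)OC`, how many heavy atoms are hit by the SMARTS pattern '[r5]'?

5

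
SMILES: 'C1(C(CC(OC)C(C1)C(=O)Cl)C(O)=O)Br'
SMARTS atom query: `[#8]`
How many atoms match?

4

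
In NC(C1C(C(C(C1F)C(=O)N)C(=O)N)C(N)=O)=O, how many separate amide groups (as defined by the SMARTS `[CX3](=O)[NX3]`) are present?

4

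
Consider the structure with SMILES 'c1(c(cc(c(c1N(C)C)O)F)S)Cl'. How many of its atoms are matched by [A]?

The query [A] means: A matches any aliphatic (non-aromatic) heavy atom.
Check the 13 heavy atoms by environment: 6× c (aromatic) → no; 1× O → match; 1× N → match; 2× C → match; 1× Cl → match; 1× F → match; 1× S → match.
Summing the matching environments: 1 + 1 + 2 + 1 + 1 + 1 = 7 matching atoms.

7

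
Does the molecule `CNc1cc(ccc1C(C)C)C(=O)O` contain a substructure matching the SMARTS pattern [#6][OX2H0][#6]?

No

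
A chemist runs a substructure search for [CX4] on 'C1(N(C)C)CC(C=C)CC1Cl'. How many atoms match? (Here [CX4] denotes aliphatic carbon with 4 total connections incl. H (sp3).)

The query [CX4] means: C with X4: aliphatic carbon with exactly 4 total connections (bonds + H).
Check the 11 heavy atoms by environment: 7× C (X4) → match; 1× N (X3) → no; 2× C (X3) → no; 1× Cl (X1) → no.
That gives 7 matching atoms.

7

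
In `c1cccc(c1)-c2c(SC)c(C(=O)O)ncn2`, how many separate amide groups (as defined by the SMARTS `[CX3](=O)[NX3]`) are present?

0

[CX3](=O)[NX3] is the SMARTS for an amide: a carbonyl carbon bonded to a trivalent nitrogen.
The molecule has a carboxylic acid group (-C(=O)OH), but the carbonyl is bonded to O, not to an NX3 nitrogen; nothing else fits, so there are 0 matches.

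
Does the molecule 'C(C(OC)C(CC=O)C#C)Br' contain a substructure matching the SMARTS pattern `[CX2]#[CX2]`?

Yes

The pattern [CX2]#[CX2] describes a carbon-carbon triple bond — an alkyne.
The molecule carries an ethynyl group (-C#CH), whose atoms satisfy every constraint of the query, so the pattern matches.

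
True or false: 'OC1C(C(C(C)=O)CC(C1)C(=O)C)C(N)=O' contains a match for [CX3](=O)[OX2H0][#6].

False

The pattern [CX3](=O)[OX2H0][#6] describes a carbonyl carbon bonded to an oxygen that is itself bonded to carbon (no H on that O) — an ester.
The closest candidate here is a primary amide (-C(=O)NH2), but the carbonyl is bonded to N, not to an O-C linkage. No other fragment satisfies the full query, so there is no match.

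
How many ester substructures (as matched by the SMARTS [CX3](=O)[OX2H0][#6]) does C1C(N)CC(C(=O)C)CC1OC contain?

0

[CX3](=O)[OX2H0][#6] is the SMARTS for an ester: a carbonyl carbon bonded to an oxygen that is itself bonded to carbon (no H on that O).
The molecule has a methoxy ether (-OCH3), but the ether oxygen is not adjacent to a C=O carbon; nothing else fits, so there are 0 matches.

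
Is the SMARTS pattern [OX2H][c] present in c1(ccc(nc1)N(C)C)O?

The pattern [OX2H][c] describes a hydroxyl oxygen attached to an aromatic carbon — a phenol.
The molecule carries a hydroxyl group (-OH), whose atoms satisfy every constraint of the query, so the pattern matches.

Yes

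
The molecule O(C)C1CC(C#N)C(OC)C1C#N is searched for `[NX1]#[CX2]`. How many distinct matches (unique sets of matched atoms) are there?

[NX1]#[CX2] is the SMARTS for a nitrile: a nitrogen triple-bonded to a two-connected carbon.
The molecule carries 2 separate instances of a nitrile (-C#N) meeting every constraint; each maps to a distinct set of atoms, giving 2 matches.

2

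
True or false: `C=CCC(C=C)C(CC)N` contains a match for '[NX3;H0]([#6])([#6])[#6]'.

False

The pattern [NX3;H0]([#6])([#6])[#6] describes a trivalent nitrogen with no H, bonded to three carbons — a tertiary amine.
The closest candidate here is a primary amino group (-NH2), but the nitrogen has H2, not H0 with three carbons. No other fragment satisfies the full query, so there is no match.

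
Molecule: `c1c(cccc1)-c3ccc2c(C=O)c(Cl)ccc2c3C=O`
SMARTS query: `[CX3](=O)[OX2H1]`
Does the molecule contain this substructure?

No

The pattern [CX3](=O)[OX2H1] describes an sp2 carbon double-bonded to O and single-bonded to an -OH oxygen — a carboxylic acid.
The closest candidate here is an aldehyde (-CHO), but there is no singly-bonded oxygen on the carbonyl carbon. No other fragment satisfies the full query, so there is no match.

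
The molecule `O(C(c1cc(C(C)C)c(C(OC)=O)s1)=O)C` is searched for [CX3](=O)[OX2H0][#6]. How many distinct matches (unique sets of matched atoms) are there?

2

[CX3](=O)[OX2H0][#6] is the SMARTS for an ester: a carbonyl carbon bonded to an oxygen that is itself bonded to carbon (no H on that O).
The molecule carries 2 separate instances of a methyl-ester group (-C(=O)OCH3) meeting every constraint; each maps to a distinct set of atoms, giving 2 matches.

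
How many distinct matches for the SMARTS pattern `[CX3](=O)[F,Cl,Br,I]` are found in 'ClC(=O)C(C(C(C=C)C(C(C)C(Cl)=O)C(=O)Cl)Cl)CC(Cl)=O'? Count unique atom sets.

4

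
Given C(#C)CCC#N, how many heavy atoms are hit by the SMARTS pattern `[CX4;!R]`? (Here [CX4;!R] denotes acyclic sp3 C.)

2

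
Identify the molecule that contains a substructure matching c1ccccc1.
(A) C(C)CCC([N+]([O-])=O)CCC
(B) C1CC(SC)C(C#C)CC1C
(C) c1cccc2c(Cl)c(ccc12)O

C

c1ccccc1 describes six aromatic carbons in a ring (a benzene ring).
(A) has a methyl group (-CH3) but no six-membered all-carbon aromatic ring is present.
(B) has a methyl group (-CH3) but no six-membered all-carbon aromatic ring is present.
(C) contains the required atom environment, so the pattern matches.
So the answer is (C).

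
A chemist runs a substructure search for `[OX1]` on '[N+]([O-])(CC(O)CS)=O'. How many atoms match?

2

The query [OX1] means: aliphatic oxygen with one total connection — typically a carbonyl =O or an oxide.
Check the 8 heavy atoms by environment: 3× C (X4) → no; 1× O (X2) → no; 1× S (X2) → no; 1× N (charge +1, X3) → no; 1× O (charge -1, X1) → match; 1× O (X1) → match.
Summing the matching environments: 1 + 1 = 2 matching atoms.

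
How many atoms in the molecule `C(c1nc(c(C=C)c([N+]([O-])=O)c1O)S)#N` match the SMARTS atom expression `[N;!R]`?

2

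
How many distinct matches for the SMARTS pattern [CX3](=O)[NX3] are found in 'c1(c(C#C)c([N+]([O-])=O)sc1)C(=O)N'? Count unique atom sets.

1

[CX3](=O)[NX3] is the SMARTS for an amide: a carbonyl carbon bonded to a trivalent nitrogen.
Exactly one fragment in the molecule meets all constraints, giving 1 match.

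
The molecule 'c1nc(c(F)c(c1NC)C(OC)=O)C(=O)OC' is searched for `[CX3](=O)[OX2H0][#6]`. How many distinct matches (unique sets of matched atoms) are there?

[CX3](=O)[OX2H0][#6] is the SMARTS for an ester: a carbonyl carbon bonded to an oxygen that is itself bonded to carbon (no H on that O).
The molecule carries 2 separate instances of a methyl-ester group (-C(=O)OCH3) meeting every constraint; each maps to a distinct set of atoms, giving 2 matches.

2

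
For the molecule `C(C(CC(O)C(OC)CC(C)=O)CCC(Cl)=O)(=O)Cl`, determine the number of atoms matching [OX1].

The query [OX1] means: aliphatic oxygen with one total connection — typically a carbonyl =O or an oxide.
Check the 19 heavy atoms by environment: 9× C (X4) → no; 2× O (X2) → no; 3× C (X3) → no; 3× O (X1) → match; 2× Cl (X1) → no.
That gives 3 matching atoms.

3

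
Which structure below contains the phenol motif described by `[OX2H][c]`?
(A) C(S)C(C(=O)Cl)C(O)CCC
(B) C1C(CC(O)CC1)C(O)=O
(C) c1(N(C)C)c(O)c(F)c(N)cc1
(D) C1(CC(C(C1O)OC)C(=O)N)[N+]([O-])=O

C

[OX2H][c] describes a hydroxyl oxygen attached to an aromatic carbon (a phenol).
(A) has a hydroxyl group (-OH) but the -OH is on an aliphatic carbon, not an aromatic c.
(B) has a hydroxyl group (-OH) but the -OH is on an aliphatic carbon, not an aromatic c.
(C) contains a hydroxyl group (-OH), which satisfies every atom and bond constraint.
(D) has a hydroxyl group (-OH) but the -OH is on an aliphatic carbon, not an aromatic c.
So the answer is (C).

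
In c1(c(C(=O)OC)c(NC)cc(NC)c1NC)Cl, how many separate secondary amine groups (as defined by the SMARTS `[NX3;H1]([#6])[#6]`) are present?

[NX3;H1]([#6])[#6] is the SMARTS for a secondary amine: a trivalent nitrogen with one H, bonded to two carbons.
The molecule carries 3 separate instances of an N-methylamino group (-NHCH3) meeting every constraint; each maps to a distinct set of atoms, giving 3 matches.

3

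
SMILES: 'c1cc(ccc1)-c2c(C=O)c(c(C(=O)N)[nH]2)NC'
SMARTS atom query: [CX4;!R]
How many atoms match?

1

The query [CX4;!R] means: aliphatic carbon with four total connections, not in a ring.
Check the 18 heavy atoms by environment: 1× n (aromatic, X3, in 5-ring) → no; 4× c (aromatic, X3, in 5-ring) → no; 2× N (X3, acyclic) → no; 1× C (X4, acyclic) → match; 6× c (aromatic, X3, in 6-ring) → no; 2× C (X3, acyclic) → no; 2× O (X1, acyclic) → no.
That gives 1 matching atom.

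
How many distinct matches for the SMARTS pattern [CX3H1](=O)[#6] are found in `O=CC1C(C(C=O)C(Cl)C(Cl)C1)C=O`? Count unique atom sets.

3

[CX3H1](=O)[#6] is the SMARTS for an aldehyde: an sp2 carbon with one H, double-bonded to O and single-bonded to carbon.
The molecule carries 3 separate instances of an aldehyde (-CHO) meeting every constraint; each maps to a distinct set of atoms, giving 3 matches.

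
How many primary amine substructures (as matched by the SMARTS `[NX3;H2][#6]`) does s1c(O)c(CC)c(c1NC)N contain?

1

[NX3;H2][#6] is the SMARTS for a primary amine: a trivalent nitrogen with two H attached to carbon.
Exactly one fragment in the molecule meets all constraints, giving 1 match.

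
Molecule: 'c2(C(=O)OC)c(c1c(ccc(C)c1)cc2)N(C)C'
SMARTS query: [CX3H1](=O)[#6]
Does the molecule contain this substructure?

No

The pattern [CX3H1](=O)[#6] describes an sp2 carbon with one H, double-bonded to O and single-bonded to carbon — an aldehyde.
The closest candidate here is a methyl-ester group (-C(=O)OCH3), but the carbonyl carbon has H0, not H1. No other fragment satisfies the full query, so there is no match.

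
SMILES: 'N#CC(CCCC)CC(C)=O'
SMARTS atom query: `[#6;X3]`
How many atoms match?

The query [#6;X3] means: any carbon (aromatic or not) with three total connections.
Check the 11 heavy atoms by environment: 7× C (X4) → no; 1× C (X2) → no; 1× N (X1) → no; 1× C (X3) → match; 1× O (X1) → no.
That gives 1 matching atom.

1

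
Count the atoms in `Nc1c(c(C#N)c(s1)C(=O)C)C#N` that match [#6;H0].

7

The query [#6;H0] means: any carbon with no attached hydrogen.
Check the 13 heavy atoms by environment: 1× s (aromatic, H0) → no; 4× c (aromatic, H0) → match; 3× C (H0) → match; 1× O (H0) → no; 1× C (H3) → no; 1× N (H2) → no; 2× N (H0) → no.
Summing the matching environments: 4 + 3 = 7 matching atoms.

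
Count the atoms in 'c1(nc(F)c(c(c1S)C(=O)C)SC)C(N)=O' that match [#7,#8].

4

Check the 16 heavy atoms by environment: 1× n (aromatic) → match; 5× c (aromatic) → no; 2× S → no; 4× C → no; 2× O → match; 1× N → match; 1× F → no.
Summing the matching environments: 1 + 2 + 1 = 4 matching atoms.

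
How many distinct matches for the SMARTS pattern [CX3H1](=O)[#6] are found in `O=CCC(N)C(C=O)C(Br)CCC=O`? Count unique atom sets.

3

[CX3H1](=O)[#6] is the SMARTS for an aldehyde: an sp2 carbon with one H, double-bonded to O and single-bonded to carbon.
The molecule carries 3 separate instances of an aldehyde (-CHO) meeting every constraint; each maps to a distinct set of atoms, giving 3 matches.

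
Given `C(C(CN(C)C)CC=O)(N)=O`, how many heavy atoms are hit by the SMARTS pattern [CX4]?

5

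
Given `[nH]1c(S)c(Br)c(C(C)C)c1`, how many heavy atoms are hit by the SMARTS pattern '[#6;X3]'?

The query [#6;X3] means: any carbon (aromatic or not) with three total connections.
Check the 10 heavy atoms by environment: 1× n (aromatic, X3) → no; 4× c (aromatic, X3) → match; 1× S (X2) → no; 1× Br (X1) → no; 3× C (X4) → no.
That gives 4 matching atoms.

4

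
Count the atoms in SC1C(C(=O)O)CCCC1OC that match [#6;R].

The query [#6;R] means: carbon that is part of a ring.
Check the 12 heavy atoms by environment: 6× C (in 6-ring) → match; 3× O (acyclic) → no; 2× C (acyclic) → no; 1× S (acyclic) → no.
That gives 6 matching atoms.

6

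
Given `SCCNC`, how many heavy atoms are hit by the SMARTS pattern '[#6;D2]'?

Check the 5 heavy atoms by environment: 2× C (D2) → match; 1× S (D1) → no; 1× N (D2) → no; 1× C (D1) → no.
That gives 2 matching atoms.

2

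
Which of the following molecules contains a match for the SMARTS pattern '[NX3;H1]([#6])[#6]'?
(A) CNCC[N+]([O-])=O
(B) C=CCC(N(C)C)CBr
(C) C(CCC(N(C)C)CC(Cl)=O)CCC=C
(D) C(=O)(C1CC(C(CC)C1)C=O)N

[NX3;H1]([#6])[#6] describes a trivalent nitrogen with one H, bonded to two carbons (a secondary amine).
(A) contains an N-methylamino group (-NHCH3), which satisfies every atom and bond constraint.
(B) has a dimethylamino group (-N(CH3)2) but the nitrogen has H0, not H1.
(C) has a dimethylamino group (-N(CH3)2) but the nitrogen has H0, not H1.
(D) has a primary amide (-C(=O)NH2) but the -C(=O)NH2 nitrogen has H2, not H1.
So the answer is (A).

A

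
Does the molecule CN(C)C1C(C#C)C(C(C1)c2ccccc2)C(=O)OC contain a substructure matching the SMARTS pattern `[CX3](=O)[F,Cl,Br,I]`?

No

The pattern [CX3](=O)[F,Cl,Br,I] describes a carbonyl carbon bonded to a halogen — an acyl halide.
The closest candidate here is a methyl-ester group (-C(=O)OCH3), but the carbonyl is bonded to -O-C, not to a halogen. No other fragment satisfies the full query, so there is no match.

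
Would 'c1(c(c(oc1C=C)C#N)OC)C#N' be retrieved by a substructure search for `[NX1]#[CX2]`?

Yes

The pattern [NX1]#[CX2] describes a nitrogen triple-bonded to a two-connected carbon — a nitrile.
The molecule carries a nitrile (-C#N), whose atoms satisfy every constraint of the query, so the pattern matches.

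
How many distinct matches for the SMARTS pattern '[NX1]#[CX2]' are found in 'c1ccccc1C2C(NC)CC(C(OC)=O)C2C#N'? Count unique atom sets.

[NX1]#[CX2] is the SMARTS for a nitrile: a nitrogen triple-bonded to a two-connected carbon.
Exactly one fragment in the molecule meets all constraints, giving 1 match.

1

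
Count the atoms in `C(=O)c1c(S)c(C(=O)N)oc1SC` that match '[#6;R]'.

Check the 13 heavy atoms by environment: 1× o (aromatic, in 5-ring) → no; 4× c (aromatic, in 5-ring) → match; 2× S (acyclic) → no; 3× C (acyclic) → no; 2× O (acyclic) → no; 1× N (acyclic) → no.
That gives 4 matching atoms.

4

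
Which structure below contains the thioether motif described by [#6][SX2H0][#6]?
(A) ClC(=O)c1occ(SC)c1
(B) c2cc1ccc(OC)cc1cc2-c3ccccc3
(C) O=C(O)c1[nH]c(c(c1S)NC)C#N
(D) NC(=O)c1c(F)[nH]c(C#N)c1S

[#6][SX2H0][#6] describes an aliphatic sulfur bridging two carbons with no H on the sulfur (a thioether).
(A) contains a methylthio ether (-SCH3), which satisfies every atom and bond constraint.
(B) has a methoxy ether (-OCH3) but the bridging atom is O, not S.
(C) has a thiol (-SH) but the sulfur has H1, not H0 bridging two carbons.
(D) has a thiol (-SH) but the sulfur has H1, not H0 bridging two carbons.
So the answer is (A).

A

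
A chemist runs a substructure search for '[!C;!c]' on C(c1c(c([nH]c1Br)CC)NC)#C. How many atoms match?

3

The query [!C;!c] means: neither aliphatic nor aromatic carbon — same as [!#6].
Check the 12 heavy atoms by environment: 1× n (aromatic) → match; 4× c (aromatic) → no; 1× N → match; 5× C → no; 1× Br → match.
Summing the matching environments: 1 + 1 + 1 = 3 matching atoms.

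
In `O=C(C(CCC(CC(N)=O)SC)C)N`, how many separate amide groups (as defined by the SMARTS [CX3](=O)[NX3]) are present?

2

[CX3](=O)[NX3] is the SMARTS for an amide: a carbonyl carbon bonded to a trivalent nitrogen.
The molecule carries 2 separate instances of a primary amide (-C(=O)NH2) meeting every constraint; each maps to a distinct set of atoms, giving 2 matches.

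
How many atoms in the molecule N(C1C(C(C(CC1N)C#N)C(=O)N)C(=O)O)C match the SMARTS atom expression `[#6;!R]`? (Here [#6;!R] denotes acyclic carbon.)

4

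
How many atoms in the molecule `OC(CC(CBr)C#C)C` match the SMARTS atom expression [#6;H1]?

3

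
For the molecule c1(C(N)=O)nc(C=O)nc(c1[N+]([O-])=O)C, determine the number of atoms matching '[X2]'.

2

The query [X2] means: any atom with exactly two total connections (bonds + H).
Check the 15 heavy atoms by environment: 2× n (aromatic, X2) → match; 4× c (aromatic, X3) → no; 1× N (charge +1, X3) → no; 1× O (charge -1, X1) → no; 3× O (X1) → no; 2× C (X3) → no; 1× N (X3) → no; 1× C (X4) → no.
That gives 2 matching atoms.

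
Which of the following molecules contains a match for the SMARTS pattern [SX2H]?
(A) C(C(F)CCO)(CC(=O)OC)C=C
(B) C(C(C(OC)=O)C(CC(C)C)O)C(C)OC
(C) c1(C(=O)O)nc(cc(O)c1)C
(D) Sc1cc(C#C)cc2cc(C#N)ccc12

[SX2H] describes an aliphatic sulfur with two connections, one being H (a thiol).
(A) has a hydroxyl group (-OH) but it is an -OH, not an -SH.
(B) has a hydroxyl group (-OH) but it is an -OH, not an -SH.
(C) has a hydroxyl group (-OH) but it is an -OH, not an -SH.
(D) contains a thiol (-SH), which satisfies every atom and bond constraint.
So the answer is (D).

D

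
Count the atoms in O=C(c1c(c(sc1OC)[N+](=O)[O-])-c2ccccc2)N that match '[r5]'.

5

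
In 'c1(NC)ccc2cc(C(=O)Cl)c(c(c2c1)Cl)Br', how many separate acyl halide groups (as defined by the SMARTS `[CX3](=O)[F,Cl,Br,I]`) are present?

[CX3](=O)[F,Cl,Br,I] is the SMARTS for an acyl halide: a carbonyl carbon bonded to a halogen.
Exactly one fragment in the molecule meets all constraints, giving 1 match.

1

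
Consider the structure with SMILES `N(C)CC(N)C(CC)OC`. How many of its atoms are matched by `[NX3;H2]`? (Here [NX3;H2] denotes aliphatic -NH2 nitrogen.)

1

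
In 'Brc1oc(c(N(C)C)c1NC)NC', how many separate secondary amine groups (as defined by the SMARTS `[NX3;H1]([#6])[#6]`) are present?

2

[NX3;H1]([#6])[#6] is the SMARTS for a secondary amine: a trivalent nitrogen with one H, bonded to two carbons.
The molecule carries 2 separate instances of an N-methylamino group (-NHCH3) meeting every constraint; each maps to a distinct set of atoms, giving 2 matches.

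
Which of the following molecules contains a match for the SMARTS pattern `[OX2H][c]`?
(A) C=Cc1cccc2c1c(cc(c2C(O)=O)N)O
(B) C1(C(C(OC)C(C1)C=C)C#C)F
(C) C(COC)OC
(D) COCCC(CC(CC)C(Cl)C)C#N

A

[OX2H][c] describes a hydroxyl oxygen attached to an aromatic carbon (a phenol).
(A) contains a hydroxyl group (-OH), which satisfies every atom and bond constraint.
(B) has a methoxy ether (-OCH3) but the oxygen has H0, not H1.
(C) has a methoxy ether (-OCH3) but the oxygen has H0, not H1.
(D) has a methoxy ether (-OCH3) but the oxygen has H0, not H1.
So the answer is (A).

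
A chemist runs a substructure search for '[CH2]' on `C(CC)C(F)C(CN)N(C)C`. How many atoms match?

3

The query [CH2] means: aliphatic carbon with exactly two hydrogens.
Check the 11 heavy atoms by environment: 3× C (H2) → match; 2× C (H1) → no; 1× F (H0) → no; 1× N (H0) → no; 3× C (H3) → no; 1× N (H2) → no.
That gives 3 matching atoms.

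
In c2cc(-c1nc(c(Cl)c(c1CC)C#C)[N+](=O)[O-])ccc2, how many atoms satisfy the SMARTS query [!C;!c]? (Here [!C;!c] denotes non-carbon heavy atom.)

The query [!C;!c] means: neither aliphatic nor aromatic carbon — same as [!#6].
Check the 20 heavy atoms by environment: 1× n (aromatic) → match; 11× c (aromatic) → no; 1× Cl → match; 4× C → no; 1× N (charge +1) → match; 1× O (charge -1) → match; 1× O → match.
Summing the matching environments: 1 + 1 + 1 + 1 + 1 = 5 matching atoms.

5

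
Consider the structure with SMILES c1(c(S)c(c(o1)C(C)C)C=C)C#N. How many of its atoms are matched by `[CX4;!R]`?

Check the 13 heavy atoms by environment: 1× o (aromatic, X2, in 5-ring) → no; 4× c (aromatic, X3, in 5-ring) → no; 1× S (X2, acyclic) → no; 1× C (X2, acyclic) → no; 1× N (X1, acyclic) → no; 2× C (X3, acyclic) → no; 3× C (X4, acyclic) → match.
That gives 3 matching atoms.

3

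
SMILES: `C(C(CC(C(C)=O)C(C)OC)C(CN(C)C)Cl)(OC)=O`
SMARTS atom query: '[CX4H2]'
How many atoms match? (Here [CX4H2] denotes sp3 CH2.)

The query [CX4H2] means: sp3 carbon (X4) with exactly two hydrogens.
Check the 20 heavy atoms by environment: 2× C (H2, X4) → match; 4× C (H1, X4) → no; 6× C (H3, X4) → no; 2× O (H0, X2) → no; 2× C (H0, X3) → no; 2× O (H0, X1) → no; 1× Cl (H0, X1) → no; 1× N (H0, X3) → no.
That gives 2 matching atoms.

2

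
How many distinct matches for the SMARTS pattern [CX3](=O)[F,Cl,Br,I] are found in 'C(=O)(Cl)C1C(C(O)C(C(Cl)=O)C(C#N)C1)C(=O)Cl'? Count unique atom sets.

[CX3](=O)[F,Cl,Br,I] is the SMARTS for an acyl halide: a carbonyl carbon bonded to a halogen.
The molecule carries 3 separate instances of an acyl chloride (-C(=O)Cl) meeting every constraint; each maps to a distinct set of atoms, giving 3 matches.

3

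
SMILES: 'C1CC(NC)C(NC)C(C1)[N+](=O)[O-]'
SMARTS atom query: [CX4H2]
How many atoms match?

3

The query [CX4H2] means: sp3 carbon (X4) with exactly two hydrogens.
Check the 13 heavy atoms by environment: 3× C (H1, X4) → no; 3× C (H2, X4) → match; 1× N (charge +1, H0, X3) → no; 1× O (charge -1, H0, X1) → no; 1× O (H0, X1) → no; 2× N (H1, X3) → no; 2× C (H3, X4) → no.
That gives 3 matching atoms.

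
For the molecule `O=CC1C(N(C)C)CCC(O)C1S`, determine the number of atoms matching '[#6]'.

9

The query [#6] means: #6 matches any atom with atomic number 6 (carbon, aromatic or aliphatic).
Check the 13 heavy atoms by environment: 9× C → match; 2× O → no; 1× S → no; 1× N → no.
That gives 9 matching atoms.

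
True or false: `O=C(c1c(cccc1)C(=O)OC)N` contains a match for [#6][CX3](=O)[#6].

The pattern [#6][CX3](=O)[#6] describes a carbonyl carbon (no H) flanked by two carbons — a ketone.
The closest candidate here is a methyl-ester group (-C(=O)OCH3), but one neighbour of the carbonyl carbon is O, not C. No other fragment satisfies the full query, so there is no match.

False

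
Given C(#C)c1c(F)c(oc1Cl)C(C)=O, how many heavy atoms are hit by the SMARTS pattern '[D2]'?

The query [D2] means: atom with exactly two heavy-atom neighbours.
Check the 12 heavy atoms by environment: 1× o (aromatic, D2) → match; 4× c (aromatic, D3) → no; 1× C (D2) → match; 2× C (D1) → no; 1× Cl (D1) → no; 1× F (D1) → no; 1× C (D3) → no; 1× O (D1) → no.
Summing the matching environments: 1 + 1 = 2 matching atoms.

2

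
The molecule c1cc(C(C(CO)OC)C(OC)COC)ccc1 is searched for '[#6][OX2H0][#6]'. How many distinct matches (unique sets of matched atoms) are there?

3

[#6][OX2H0][#6] is the SMARTS for an ether: an aliphatic oxygen bridging two carbons with no H on the oxygen.
The molecule carries 3 separate instances of a methoxy ether (-OCH3) meeting every constraint; each maps to a distinct set of atoms, giving 3 matches.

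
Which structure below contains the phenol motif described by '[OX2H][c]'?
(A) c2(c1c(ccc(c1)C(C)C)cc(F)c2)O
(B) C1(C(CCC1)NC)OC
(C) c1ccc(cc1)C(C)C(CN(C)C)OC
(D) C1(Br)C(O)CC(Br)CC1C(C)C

[OX2H][c] describes a hydroxyl oxygen attached to an aromatic carbon (a phenol).
(A) contains a hydroxyl group (-OH), which satisfies every atom and bond constraint.
(B) has a methoxy ether (-OCH3) but the oxygen has H0, not H1.
(C) has a methoxy ether (-OCH3) but the oxygen has H0, not H1.
(D) has a hydroxyl group (-OH) but the -OH is on an aliphatic carbon, not an aromatic c.
So the answer is (A).

A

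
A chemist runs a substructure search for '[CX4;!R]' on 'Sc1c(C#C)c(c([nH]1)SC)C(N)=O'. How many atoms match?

Check the 13 heavy atoms by environment: 1× n (aromatic, X3, in 5-ring) → no; 4× c (aromatic, X3, in 5-ring) → no; 2× S (X2, acyclic) → no; 1× C (X4, acyclic) → match; 2× C (X2, acyclic) → no; 1× C (X3, acyclic) → no; 1× O (X1, acyclic) → no; 1× N (X3, acyclic) → no.
That gives 1 matching atom.

1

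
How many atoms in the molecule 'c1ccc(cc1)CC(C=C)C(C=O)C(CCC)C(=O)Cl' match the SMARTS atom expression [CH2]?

4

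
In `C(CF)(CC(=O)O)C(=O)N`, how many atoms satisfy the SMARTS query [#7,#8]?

4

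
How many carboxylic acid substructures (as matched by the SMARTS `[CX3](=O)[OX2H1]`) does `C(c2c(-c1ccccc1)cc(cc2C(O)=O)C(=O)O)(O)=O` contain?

3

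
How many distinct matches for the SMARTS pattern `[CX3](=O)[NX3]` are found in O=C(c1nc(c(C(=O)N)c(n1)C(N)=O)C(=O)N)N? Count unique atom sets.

4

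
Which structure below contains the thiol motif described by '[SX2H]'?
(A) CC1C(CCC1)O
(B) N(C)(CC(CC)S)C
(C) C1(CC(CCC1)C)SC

[SX2H] describes an aliphatic sulfur with two connections, one being H (a thiol).
(A) has a hydroxyl group (-OH) but it is an -OH, not an -SH.
(B) contains a thiol (-SH), which satisfies every atom and bond constraint.
(C) has a methylthio ether (-SCH3) but the sulfur has H0 (bonded to two carbons), not H1.
So the answer is (B).

B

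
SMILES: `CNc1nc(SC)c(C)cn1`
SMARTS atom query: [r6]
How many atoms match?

6

Check the 11 heavy atoms by environment: 2× n (aromatic, in 6-ring) → match; 4× c (aromatic, in 6-ring) → match; 1× N (acyclic) → no; 3× C (acyclic) → no; 1× S (acyclic) → no.
Summing the matching environments: 2 + 4 = 6 matching atoms.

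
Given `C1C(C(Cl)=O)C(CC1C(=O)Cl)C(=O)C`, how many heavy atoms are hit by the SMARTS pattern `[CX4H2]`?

The query [CX4H2] means: sp3 carbon (X4) with exactly two hydrogens.
Check the 14 heavy atoms by environment: 3× C (H1, X4) → no; 2× C (H2, X4) → match; 3× C (H0, X3) → no; 3× O (H0, X1) → no; 1× C (H3, X4) → no; 2× Cl (H0, X1) → no.
That gives 2 matching atoms.

2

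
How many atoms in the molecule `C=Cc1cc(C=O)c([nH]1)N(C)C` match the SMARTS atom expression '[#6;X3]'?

The query [#6;X3] means: any carbon (aromatic or not) with three total connections.
Check the 12 heavy atoms by environment: 1× n (aromatic, X3) → no; 4× c (aromatic, X3) → match; 3× C (X3) → match; 1× O (X1) → no; 1× N (X3) → no; 2× C (X4) → no.
Summing the matching environments: 4 + 3 = 7 matching atoms.

7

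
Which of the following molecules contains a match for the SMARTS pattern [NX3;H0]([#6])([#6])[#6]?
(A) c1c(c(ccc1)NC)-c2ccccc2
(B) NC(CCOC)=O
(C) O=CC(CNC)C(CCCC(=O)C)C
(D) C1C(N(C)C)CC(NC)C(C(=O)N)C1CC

D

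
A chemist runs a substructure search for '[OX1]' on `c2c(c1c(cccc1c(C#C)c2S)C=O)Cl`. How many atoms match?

1

The query [OX1] means: aliphatic oxygen with one total connection — typically a carbonyl =O or an oxide.
Check the 16 heavy atoms by environment: 10× c (aromatic, X3) → no; 1× S (X2) → no; 2× C (X2) → no; 1× C (X3) → no; 1× O (X1) → match; 1× Cl (X1) → no.
That gives 1 matching atom.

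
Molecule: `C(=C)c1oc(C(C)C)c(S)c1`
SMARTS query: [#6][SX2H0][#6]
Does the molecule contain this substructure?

No

The pattern [#6][SX2H0][#6] describes an aliphatic sulfur bridging two carbons with no H on the sulfur — a thioether.
The closest candidate here is a thiol (-SH), but the sulfur has H1, not H0 bridging two carbons. No other fragment satisfies the full query, so there is no match.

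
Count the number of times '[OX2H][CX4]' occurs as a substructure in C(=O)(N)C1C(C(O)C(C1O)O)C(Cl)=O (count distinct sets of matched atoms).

3

[OX2H][CX4] is the SMARTS for an aliphatic alcohol: a hydroxyl oxygen bound to an sp3 (X4) carbon.
The molecule carries 3 separate instances of a hydroxyl group (-OH) meeting every constraint; each maps to a distinct set of atoms, giving 3 matches.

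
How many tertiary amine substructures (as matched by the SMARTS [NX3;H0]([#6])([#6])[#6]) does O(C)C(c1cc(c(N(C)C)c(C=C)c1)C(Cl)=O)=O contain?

[NX3;H0]([#6])([#6])[#6] is the SMARTS for a tertiary amine: a trivalent nitrogen with no H, bonded to three carbons.
Exactly one fragment in the molecule meets all constraints, giving 1 match.

1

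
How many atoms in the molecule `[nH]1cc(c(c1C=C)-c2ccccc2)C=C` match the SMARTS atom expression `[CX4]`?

The query [CX4] means: C with X4: aliphatic carbon with exactly 4 total connections (bonds + H).
Check the 15 heavy atoms by environment: 1× n (aromatic, X3) → no; 10× c (aromatic, X3) → no; 4× C (X3) → no.
No environment satisfies the query, so 0 matching atoms.

0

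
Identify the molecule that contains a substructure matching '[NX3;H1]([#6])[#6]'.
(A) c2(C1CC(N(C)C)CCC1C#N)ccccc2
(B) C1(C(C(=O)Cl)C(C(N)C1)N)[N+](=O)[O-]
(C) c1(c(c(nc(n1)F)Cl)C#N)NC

[NX3;H1]([#6])[#6] describes a trivalent nitrogen with one H, bonded to two carbons (a secondary amine).
(A) has a dimethylamino group (-N(CH3)2) but the nitrogen has H0, not H1.
(B) has a primary amino group (-NH2) but the nitrogen has H2 and only one carbon neighbour.
(C) contains an N-methylamino group (-NHCH3), which satisfies every atom and bond constraint.
So the answer is (C).

C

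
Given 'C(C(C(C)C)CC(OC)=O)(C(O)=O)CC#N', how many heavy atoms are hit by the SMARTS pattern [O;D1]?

3

Check the 16 heavy atoms by environment: 3× C (D2) → no; 5× C (D3) → no; 3× O (D1) → match; 1× N (D1) → no; 1× O (D2) → no; 3× C (D1) → no.
That gives 3 matching atoms.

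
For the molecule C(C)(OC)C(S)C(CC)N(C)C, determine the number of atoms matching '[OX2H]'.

0

The query [OX2H] means: aliphatic oxygen with two connections, one of which is H — an -OH oxygen.
Check the 12 heavy atoms by environment: 5× C (H3, X4) → no; 3× C (H1, X4) → no; 1× C (H2, X4) → no; 1× O (H0, X2) → no; 1× N (H0, X3) → no; 1× S (H1, X2) → no.
No environment satisfies the query, so 0 matching atoms.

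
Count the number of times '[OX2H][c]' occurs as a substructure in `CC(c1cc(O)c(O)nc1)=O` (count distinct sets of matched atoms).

2

[OX2H][c] is the SMARTS for a phenol: a hydroxyl oxygen attached to an aromatic carbon.
The molecule carries 2 separate instances of a hydroxyl group (-OH) meeting every constraint; each maps to a distinct set of atoms, giving 2 matches.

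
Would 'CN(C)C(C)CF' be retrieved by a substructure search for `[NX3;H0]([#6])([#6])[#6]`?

Yes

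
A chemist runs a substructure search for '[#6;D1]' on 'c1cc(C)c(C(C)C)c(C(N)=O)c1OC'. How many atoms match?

The query [#6;D1] means: carbon bonded to exactly one heavy atom.
Check the 15 heavy atoms by environment: 4× c (aromatic, D3) → no; 2× c (aromatic, D2) → no; 2× C (D3) → no; 4× C (D1) → match; 1× O (D1) → no; 1× N (D1) → no; 1× O (D2) → no.
That gives 4 matching atoms.

4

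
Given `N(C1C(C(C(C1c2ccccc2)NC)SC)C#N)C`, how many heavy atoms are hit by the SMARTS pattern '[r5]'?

5

The query [r5] means: r5 matches atoms in a five-membered ring.
Check the 19 heavy atoms by environment: 5× C (in 5-ring) → match; 6× c (aromatic, in 6-ring) → no; 1× S (acyclic) → no; 4× C (acyclic) → no; 3× N (acyclic) → no.
That gives 5 matching atoms.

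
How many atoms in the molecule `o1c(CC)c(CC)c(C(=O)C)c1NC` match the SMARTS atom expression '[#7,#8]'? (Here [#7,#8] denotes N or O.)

3

The query [#7,#8] means: nitrogen or oxygen (comma = OR).
Check the 14 heavy atoms by environment: 1× o (aromatic) → match; 4× c (aromatic) → no; 7× C → no; 1× N → match; 1× O → match.
Summing the matching environments: 1 + 1 + 1 = 3 matching atoms.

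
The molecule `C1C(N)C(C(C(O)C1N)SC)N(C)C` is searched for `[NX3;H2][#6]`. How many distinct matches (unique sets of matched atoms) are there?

2

[NX3;H2][#6] is the SMARTS for a primary amine: a trivalent nitrogen with two H attached to carbon.
The molecule carries 2 separate instances of a primary amino group (-NH2) meeting every constraint; each maps to a distinct set of atoms, giving 2 matches.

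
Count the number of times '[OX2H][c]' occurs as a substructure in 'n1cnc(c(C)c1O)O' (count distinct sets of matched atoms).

2

[OX2H][c] is the SMARTS for a phenol: a hydroxyl oxygen attached to an aromatic carbon.
The molecule carries 2 separate instances of a hydroxyl group (-OH) meeting every constraint; each maps to a distinct set of atoms, giving 2 matches.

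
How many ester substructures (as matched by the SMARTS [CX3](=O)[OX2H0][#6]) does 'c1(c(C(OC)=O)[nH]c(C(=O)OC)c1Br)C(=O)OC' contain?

3

[CX3](=O)[OX2H0][#6] is the SMARTS for an ester: a carbonyl carbon bonded to an oxygen that is itself bonded to carbon (no H on that O).
The molecule carries 3 separate instances of a methyl-ester group (-C(=O)OCH3) meeting every constraint; each maps to a distinct set of atoms, giving 3 matches.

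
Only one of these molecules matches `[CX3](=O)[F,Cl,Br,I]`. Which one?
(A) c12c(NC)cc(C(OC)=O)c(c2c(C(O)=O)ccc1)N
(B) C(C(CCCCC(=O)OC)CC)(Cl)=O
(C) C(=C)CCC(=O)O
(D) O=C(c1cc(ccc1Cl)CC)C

[CX3](=O)[F,Cl,Br,I] describes a carbonyl carbon bonded to a halogen (an acyl halide).
(A) has a methyl-ester group (-C(=O)OCH3) but the carbonyl is bonded to -O-C, not to a halogen.
(B) contains an acyl chloride (-C(=O)Cl), which satisfies every atom and bond constraint.
(C) has a carboxylic acid group (-C(=O)OH) but the carbonyl is bonded to -OH, not to a halogen.
(D) has a chloro substituent but the Cl is not on a carbonyl carbon.
So the answer is (B).

B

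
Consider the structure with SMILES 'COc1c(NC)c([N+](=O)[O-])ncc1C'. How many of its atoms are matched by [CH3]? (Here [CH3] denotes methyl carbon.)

The query [CH3] means: aliphatic carbon with exactly three hydrogens.
Check the 14 heavy atoms by environment: 1× n (aromatic, H0) → no; 4× c (aromatic, H0) → no; 1× c (aromatic, H1) → no; 1× N (charge +1, H0) → no; 1× O (charge -1, H0) → no; 2× O (H0) → no; 3× C (H3) → match; 1× N (H1) → no.
That gives 3 matching atoms.

3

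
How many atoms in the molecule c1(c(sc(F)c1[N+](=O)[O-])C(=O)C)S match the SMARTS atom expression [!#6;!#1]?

7

The query [!#6;!#1] means: not carbon and not hydrogen — any heteroatom.
Check the 13 heavy atoms by environment: 1× s (aromatic) → match; 4× c (aromatic) → no; 1× F → match; 1× N (charge +1) → match; 1× O (charge -1) → match; 2× O → match; 1× S → match; 2× C → no.
Summing the matching environments: 1 + 1 + 1 + 1 + 2 + 1 = 7 matching atoms.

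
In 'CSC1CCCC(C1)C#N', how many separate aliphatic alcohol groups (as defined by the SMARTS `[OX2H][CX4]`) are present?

0

[OX2H][CX4] is the SMARTS for an aliphatic alcohol: a hydroxyl oxygen bound to an sp3 (X4) carbon.
No fragment in the molecule satisfies every constraint, giving 0 matches.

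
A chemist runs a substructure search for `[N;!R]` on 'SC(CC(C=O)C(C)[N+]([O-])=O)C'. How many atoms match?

1

Check the 12 heavy atoms by environment: 7× C (acyclic) → no; 1× N (charge +1, acyclic) → match; 1× O (charge -1, acyclic) → no; 2× O (acyclic) → no; 1× S (acyclic) → no.
That gives 1 matching atom.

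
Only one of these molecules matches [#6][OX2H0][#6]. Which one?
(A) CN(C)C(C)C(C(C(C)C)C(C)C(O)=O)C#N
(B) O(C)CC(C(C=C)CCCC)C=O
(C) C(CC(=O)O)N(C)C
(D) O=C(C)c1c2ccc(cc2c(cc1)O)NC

B

[#6][OX2H0][#6] describes an aliphatic oxygen bridging two carbons with no H on the oxygen (an ether).
(A) has a carboxylic acid group (-C(=O)OH) but the -OH oxygen has H1; the =O is OX1, not OX2.
(B) contains a methoxy ether (-OCH3), which satisfies every atom and bond constraint.
(C) has a carboxylic acid group (-C(=O)OH) but the -OH oxygen has H1; the =O is OX1, not OX2.
(D) has a hydroxyl group (-OH) but the oxygen has H1, not H0 bridging two carbons.
So the answer is (B).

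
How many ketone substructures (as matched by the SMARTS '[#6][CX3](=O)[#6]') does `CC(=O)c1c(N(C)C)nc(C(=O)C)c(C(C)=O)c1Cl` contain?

3

[#6][CX3](=O)[#6] is the SMARTS for a ketone: a carbonyl carbon (no H) flanked by two carbons.
The molecule carries 3 separate instances of an acetyl/ketone group (-C(=O)CH3) meeting every constraint; each maps to a distinct set of atoms, giving 3 matches.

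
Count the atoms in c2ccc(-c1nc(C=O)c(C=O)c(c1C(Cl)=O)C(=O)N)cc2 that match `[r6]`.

The query [r6] means: r6 matches atoms in a six-membered ring.
Check the 22 heavy atoms by environment: 1× n (aromatic, in 6-ring) → match; 11× c (aromatic, in 6-ring) → match; 4× C (acyclic) → no; 4× O (acyclic) → no; 1× N (acyclic) → no; 1× Cl (acyclic) → no.
Summing the matching environments: 1 + 11 = 12 matching atoms.

12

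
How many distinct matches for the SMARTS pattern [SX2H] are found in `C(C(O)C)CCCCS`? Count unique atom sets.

[SX2H] is the SMARTS for a thiol: an aliphatic sulfur with two connections, one being H.
Exactly one fragment in the molecule meets all constraints, giving 1 match.

1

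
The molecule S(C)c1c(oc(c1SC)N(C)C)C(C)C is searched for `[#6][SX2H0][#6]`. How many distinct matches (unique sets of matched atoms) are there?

2

[#6][SX2H0][#6] is the SMARTS for a thioether: an aliphatic sulfur bridging two carbons with no H on the sulfur.
The molecule carries 2 separate instances of a methylthio ether (-SCH3) meeting every constraint; each maps to a distinct set of atoms, giving 2 matches.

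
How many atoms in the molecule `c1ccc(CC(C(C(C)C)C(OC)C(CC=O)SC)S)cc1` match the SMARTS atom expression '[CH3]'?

The query [CH3] means: aliphatic carbon with exactly three hydrogens.
Check the 22 heavy atoms by environment: 2× C (H2) → no; 6× C (H1) → no; 1× S (H0) → no; 4× C (H3) → match; 2× O (H0) → no; 1× c (aromatic, H0) → no; 5× c (aromatic, H1) → no; 1× S (H1) → no.
That gives 4 matching atoms.

4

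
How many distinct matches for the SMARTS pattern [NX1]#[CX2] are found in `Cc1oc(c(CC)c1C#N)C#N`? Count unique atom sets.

2

[NX1]#[CX2] is the SMARTS for a nitrile: a nitrogen triple-bonded to a two-connected carbon.
The molecule carries 2 separate instances of a nitrile (-C#N) meeting every constraint; each maps to a distinct set of atoms, giving 2 matches.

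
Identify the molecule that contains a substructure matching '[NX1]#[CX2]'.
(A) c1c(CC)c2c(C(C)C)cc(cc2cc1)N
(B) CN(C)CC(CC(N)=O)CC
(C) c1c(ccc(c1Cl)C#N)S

[NX1]#[CX2] describes a nitrogen triple-bonded to a two-connected carbon (a nitrile).
(A) has a primary amino group (-NH2) but the nitrogen is NX3 (three connections), not NX1 triple-bonded.
(B) has a primary amide (-C(=O)NH2) but the nitrogen is NX3, not NX1.
(C) contains a nitrile (-C#N), which satisfies every atom and bond constraint.
So the answer is (C).

C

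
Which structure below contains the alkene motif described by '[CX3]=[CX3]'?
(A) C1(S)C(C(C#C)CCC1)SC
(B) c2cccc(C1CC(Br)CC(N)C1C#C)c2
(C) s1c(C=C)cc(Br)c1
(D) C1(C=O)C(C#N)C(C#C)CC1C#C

[CX3]=[CX3] describes a non-aromatic C=C double bond between two sp2 carbons (an alkene).
(A) has an ethynyl group (-C#CH) but the C-C bond is a triple bond, not a double bond.
(B) has an ethynyl group (-C#CH) but the C-C bond is a triple bond, not a double bond.
(C) contains a vinyl group (-CH=CH2), which satisfies every atom and bond constraint.
(D) has an ethynyl group (-C#CH) but the C-C bond is a triple bond, not a double bond.
So the answer is (C).

C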